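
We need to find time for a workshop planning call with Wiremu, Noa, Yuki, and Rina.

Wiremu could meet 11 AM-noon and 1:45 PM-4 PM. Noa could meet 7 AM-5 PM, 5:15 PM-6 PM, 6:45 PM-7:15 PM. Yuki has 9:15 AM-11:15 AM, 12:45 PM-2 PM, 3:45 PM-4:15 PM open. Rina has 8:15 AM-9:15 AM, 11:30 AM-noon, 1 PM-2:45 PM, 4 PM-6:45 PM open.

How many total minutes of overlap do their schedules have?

Wiremu ∩ Noa: 11:00-12:00, 13:45-16:00.
Wiremu ∩ Noa ∩ Yuki: 11:00-11:15, 13:45-14:00, 15:45-16:00.
Wiremu ∩ Noa ∩ Yuki ∩ Rina: 13:45-14:00.
Those are the intersection windows.
That's a single block of 15 minutes.

15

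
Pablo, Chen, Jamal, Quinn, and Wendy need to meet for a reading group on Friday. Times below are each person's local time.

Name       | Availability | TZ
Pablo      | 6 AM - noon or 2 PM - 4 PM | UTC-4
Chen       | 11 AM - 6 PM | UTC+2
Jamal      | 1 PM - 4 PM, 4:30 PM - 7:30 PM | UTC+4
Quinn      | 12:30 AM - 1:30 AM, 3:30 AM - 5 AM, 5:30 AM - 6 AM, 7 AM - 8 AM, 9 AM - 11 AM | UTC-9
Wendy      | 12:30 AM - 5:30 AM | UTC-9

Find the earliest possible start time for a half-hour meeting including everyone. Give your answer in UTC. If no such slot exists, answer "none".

Pablo in UTC: 10:00-16:00, 18:00-20:00 (add 4h to convert from UTC-4).
Chen in UTC: 09:00-16:00 (subtract 2h to convert from UTC+2).
Jamal in UTC: 09:00-12:00, 12:30-15:30 (subtract 4h to convert from UTC+4).
Quinn in UTC: 09:30-10:30, 12:30-14:00, 14:30-15:00, 16:00-17:00, 18:00-20:00 (add 9h to convert from UTC-9).
Wendy in UTC: 09:30-14:30 (add 9h to convert from UTC-9).
Pablo ∩ Chen: 10:00-16:00.
Pablo ∩ Chen ∩ Jamal: 10:00-12:00, 12:30-15:30.
Pablo ∩ Chen ∩ Jamal ∩ Quinn: 10:00-10:30, 12:30-14:00, 14:30-15:00.
Pablo ∩ Chen ∩ Jamal ∩ Quinn ∩ Wendy: 10:00-10:30, 12:30-14:00.
So the common availability across everyone is 10:00-10:30, 12:30-14:00.
The first common window of at least 30 minutes is 10:00-10:30, so the earliest start is 10:00.

10:00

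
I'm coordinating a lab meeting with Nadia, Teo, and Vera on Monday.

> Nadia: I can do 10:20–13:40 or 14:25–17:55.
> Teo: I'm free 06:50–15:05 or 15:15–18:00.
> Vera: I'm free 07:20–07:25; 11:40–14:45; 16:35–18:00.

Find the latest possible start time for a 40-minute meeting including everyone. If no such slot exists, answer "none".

Nadia ∩ Teo: 10:20-13:40, 14:25-15:05, 15:15-17:55.
Nadia ∩ Teo ∩ Vera: 11:40-13:40, 14:25-14:45, 16:35-17:55.
The last common window of at least 40 minutes is 16:35-17:55; a 40-minute meeting can start as late as 17:15 and still end by 17:55.

17:15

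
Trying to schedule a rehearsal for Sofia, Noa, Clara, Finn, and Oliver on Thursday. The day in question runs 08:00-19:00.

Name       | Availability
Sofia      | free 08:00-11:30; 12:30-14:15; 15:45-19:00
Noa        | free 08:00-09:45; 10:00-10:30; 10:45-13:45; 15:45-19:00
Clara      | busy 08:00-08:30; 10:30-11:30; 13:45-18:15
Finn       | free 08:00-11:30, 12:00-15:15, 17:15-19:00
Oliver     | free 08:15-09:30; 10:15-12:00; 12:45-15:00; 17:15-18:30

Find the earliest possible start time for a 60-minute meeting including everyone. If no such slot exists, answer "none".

08:30

Sofia free: 08:00-11:30, 12:30-14:15, 15:45-19:00.
Noa free: 08:00-09:45, 10:00-10:30, 10:45-13:45, 15:45-19:00.
Clara free: 08:30-10:30, 11:30-13:45, 18:15-19:00 (invert busy blocks within the working day).
Finn free: 08:00-11:30, 12:00-15:15, 17:15-19:00.
Oliver free: 08:15-09:30, 10:15-12:00, 12:45-15:00, 17:15-18:30.
Sofia ∩ Noa: 08:00-09:45, 10:00-10:30, 10:45-11:30, 12:30-13:45, 15:45-19:00.
Sofia ∩ Noa ∩ Clara: 08:30-09:45, 10:00-10:30, 12:30-13:45, 18:15-19:00.
Sofia ∩ Noa ∩ Clara ∩ Finn: 08:30-09:45, 10:00-10:30, 12:30-13:45, 18:15-19:00.
Sofia ∩ Noa ∩ Clara ∩ Finn ∩ Oliver: 08:30-09:30, 10:15-10:30, 12:45-13:45, 18:15-18:30.
The first common window of at least 60 minutes is 08:30-09:30, so the earliest start is 08:30.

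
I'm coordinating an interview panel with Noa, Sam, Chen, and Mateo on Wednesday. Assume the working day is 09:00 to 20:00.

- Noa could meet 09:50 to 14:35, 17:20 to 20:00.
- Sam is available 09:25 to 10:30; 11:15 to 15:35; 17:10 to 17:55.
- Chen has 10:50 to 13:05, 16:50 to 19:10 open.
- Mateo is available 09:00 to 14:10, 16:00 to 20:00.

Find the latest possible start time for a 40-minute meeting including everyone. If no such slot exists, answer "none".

12:25

Noa ∩ Sam: 09:50-10:30, 11:15-14:35, 17:20-17:55.
Noa ∩ Sam ∩ Chen: 11:15-13:05, 17:20-17:55.
Noa ∩ Sam ∩ Chen ∩ Mateo: 11:15-13:05, 17:20-17:55.
The last common window of at least 40 minutes is 11:15-13:05; a 40-minute meeting can start as late as 12:25 and still end by 13:05.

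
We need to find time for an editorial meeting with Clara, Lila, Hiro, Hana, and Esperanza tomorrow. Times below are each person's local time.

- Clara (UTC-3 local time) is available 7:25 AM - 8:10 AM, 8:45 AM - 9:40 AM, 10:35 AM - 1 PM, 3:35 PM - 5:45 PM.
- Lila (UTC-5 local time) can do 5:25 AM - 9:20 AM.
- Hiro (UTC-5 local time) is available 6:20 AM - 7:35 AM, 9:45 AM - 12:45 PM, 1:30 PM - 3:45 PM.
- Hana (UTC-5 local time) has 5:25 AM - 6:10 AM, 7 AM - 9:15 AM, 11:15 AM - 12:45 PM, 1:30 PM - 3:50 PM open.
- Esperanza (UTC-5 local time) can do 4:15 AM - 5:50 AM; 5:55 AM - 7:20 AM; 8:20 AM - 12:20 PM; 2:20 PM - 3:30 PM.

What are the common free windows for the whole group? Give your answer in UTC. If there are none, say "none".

12:00-12:20

Clara in UTC: 10:25-11:10, 11:45-12:40, 13:35-16:00, 18:35-20:45 (add 3h to convert from UTC-3).
Lila in UTC: 10:25-14:20 (add 5h to convert from UTC-5).
Hiro in UTC: 11:20-12:35, 14:45-17:45, 18:30-20:45 (add 5h to convert from UTC-5).
Hana in UTC: 10:25-11:10, 12:00-14:15, 16:15-17:45, 18:30-20:50 (add 5h to convert from UTC-5).
Esperanza in UTC: 09:15-10:50, 10:55-12:20, 13:20-17:20, 19:20-20:30 (add 5h to convert from UTC-5).
Clara ∩ Lila: 10:25-11:10, 11:45-12:40, 13:35-14:20.
Clara ∩ Lila ∩ Hiro: 11:45-12:35.
Clara ∩ Lila ∩ Hiro ∩ Hana: 12:00-12:35.
Clara ∩ Lila ∩ Hiro ∩ Hana ∩ Esperanza: 12:00-12:20.
Those are the intersection windows.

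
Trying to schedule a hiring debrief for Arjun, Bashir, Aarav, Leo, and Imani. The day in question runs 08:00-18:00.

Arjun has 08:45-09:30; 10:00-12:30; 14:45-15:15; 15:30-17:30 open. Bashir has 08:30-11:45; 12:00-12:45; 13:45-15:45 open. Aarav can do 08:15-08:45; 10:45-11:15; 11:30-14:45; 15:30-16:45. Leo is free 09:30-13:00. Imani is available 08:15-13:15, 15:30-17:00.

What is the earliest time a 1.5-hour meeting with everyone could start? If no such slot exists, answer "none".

none

Arjun ∩ Bashir: 08:45-09:30, 10:00-11:45, 12:00-12:30, 14:45-15:15, 15:30-15:45.
Arjun ∩ Bashir ∩ Aarav: 10:45-11:15, 11:30-11:45, 12:00-12:30, 15:30-15:45.
Arjun ∩ Bashir ∩ Aarav ∩ Leo: 10:45-11:15, 11:30-11:45, 12:00-12:30.
Arjun ∩ Bashir ∩ Aarav ∩ Leo ∩ Imani: 10:45-11:15, 11:30-11:45, 12:00-12:30.
So the common availability across everyone is 10:45-11:15, 11:30-11:45, 12:00-12:30.
No common window is at least 90 minutes long.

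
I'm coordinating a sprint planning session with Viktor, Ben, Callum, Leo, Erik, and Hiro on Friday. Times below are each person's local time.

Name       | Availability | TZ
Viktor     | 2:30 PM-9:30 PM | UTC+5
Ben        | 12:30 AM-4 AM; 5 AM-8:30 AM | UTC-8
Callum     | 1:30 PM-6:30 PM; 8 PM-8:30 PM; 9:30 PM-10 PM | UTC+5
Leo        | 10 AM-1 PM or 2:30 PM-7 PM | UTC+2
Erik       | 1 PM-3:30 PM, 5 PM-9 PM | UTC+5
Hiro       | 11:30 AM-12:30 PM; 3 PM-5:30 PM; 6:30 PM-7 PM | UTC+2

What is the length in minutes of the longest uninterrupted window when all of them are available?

60

Viktor in UTC: 09:30-16:30 (subtract 5h to convert from UTC+5).
Ben in UTC: 08:30-12:00, 13:00-16:30 (add 8h to convert from UTC-8).
Callum in UTC: 08:30-13:30, 15:00-15:30, 16:30-17:00 (subtract 5h to convert from UTC+5).
Leo in UTC: 08:00-11:00, 12:30-17:00 (subtract 2h to convert from UTC+2).
Erik in UTC: 08:00-10:30, 12:00-16:00 (subtract 5h to convert from UTC+5).
Hiro in UTC: 09:30-10:30, 13:00-15:30, 16:30-17:00 (subtract 2h to convert from UTC+2).
Viktor ∩ Ben: 09:30-12:00, 13:00-16:30.
Viktor ∩ Ben ∩ Callum: 09:30-12:00, 13:00-13:30, 15:00-15:30.
Viktor ∩ Ben ∩ Callum ∩ Leo: 09:30-11:00, 13:00-13:30, 15:00-15:30.
Viktor ∩ Ben ∩ Callum ∩ Leo ∩ Erik: 09:30-10:30, 13:00-13:30, 15:00-15:30.
Viktor ∩ Ben ∩ Callum ∩ Leo ∩ Erik ∩ Hiro: 09:30-10:30, 13:00-13:30, 15:00-15:30.
The longest is 09:30-10:30 at 60 minutes.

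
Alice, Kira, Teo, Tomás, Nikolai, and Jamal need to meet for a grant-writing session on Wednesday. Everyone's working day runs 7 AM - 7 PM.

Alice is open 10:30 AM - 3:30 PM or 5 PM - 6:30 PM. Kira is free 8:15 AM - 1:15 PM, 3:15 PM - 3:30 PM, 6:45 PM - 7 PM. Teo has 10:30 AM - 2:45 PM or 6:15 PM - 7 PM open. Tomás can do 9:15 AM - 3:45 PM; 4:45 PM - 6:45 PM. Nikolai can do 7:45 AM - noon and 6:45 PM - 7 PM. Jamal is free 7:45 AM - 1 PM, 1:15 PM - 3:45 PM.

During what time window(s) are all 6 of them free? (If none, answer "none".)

10:30-12:00

Alice ∩ Kira: 10:30-13:15, 15:15-15:30.
Alice ∩ Kira ∩ Teo: 10:30-13:15.
Alice ∩ Kira ∩ Teo ∩ Tomás: 10:30-13:15.
Alice ∩ Kira ∩ Teo ∩ Tomás ∩ Nikolai: 10:30-12:00.
Alice ∩ Kira ∩ Teo ∩ Tomás ∩ Nikolai ∩ Jamal: 10:30-12:00.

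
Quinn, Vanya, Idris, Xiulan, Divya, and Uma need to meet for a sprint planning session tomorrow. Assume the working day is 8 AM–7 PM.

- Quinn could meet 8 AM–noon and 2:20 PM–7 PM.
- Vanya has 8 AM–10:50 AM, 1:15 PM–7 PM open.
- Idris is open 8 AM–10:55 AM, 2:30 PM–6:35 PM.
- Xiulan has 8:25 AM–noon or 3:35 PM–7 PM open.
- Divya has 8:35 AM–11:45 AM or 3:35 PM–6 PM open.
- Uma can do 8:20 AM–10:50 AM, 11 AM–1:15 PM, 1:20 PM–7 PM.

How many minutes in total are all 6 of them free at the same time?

Quinn ∩ Vanya: 08:00-10:50, 14:20-19:00.
Quinn ∩ Vanya ∩ Idris: 08:00-10:50, 14:30-18:35.
Quinn ∩ Vanya ∩ Idris ∩ Xiulan: 08:25-10:50, 15:35-18:35.
Quinn ∩ Vanya ∩ Idris ∩ Xiulan ∩ Divya: 08:35-10:50, 15:35-18:00.
Quinn ∩ Vanya ∩ Idris ∩ Xiulan ∩ Divya ∩ Uma: 08:35-10:50, 15:35-18:00.
Those are the intersection windows.
Summing the common windows: 135 + 145 = 280 minutes.

280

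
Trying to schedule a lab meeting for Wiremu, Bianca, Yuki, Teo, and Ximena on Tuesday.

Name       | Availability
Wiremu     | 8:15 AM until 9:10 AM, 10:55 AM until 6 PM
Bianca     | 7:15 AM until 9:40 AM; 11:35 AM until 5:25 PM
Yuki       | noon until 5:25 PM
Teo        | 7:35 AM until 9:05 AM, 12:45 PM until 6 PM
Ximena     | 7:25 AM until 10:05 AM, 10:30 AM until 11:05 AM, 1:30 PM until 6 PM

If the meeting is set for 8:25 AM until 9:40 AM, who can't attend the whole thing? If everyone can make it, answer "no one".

Wiremu: not fully free for 08:25-09:40. Bianca: free for 08:25-09:40. Yuki: not fully free for 08:25-09:40. Teo: not fully free for 08:25-09:40. Ximena: free for 08:25-09:40.

Teo, Wiremu, Yuki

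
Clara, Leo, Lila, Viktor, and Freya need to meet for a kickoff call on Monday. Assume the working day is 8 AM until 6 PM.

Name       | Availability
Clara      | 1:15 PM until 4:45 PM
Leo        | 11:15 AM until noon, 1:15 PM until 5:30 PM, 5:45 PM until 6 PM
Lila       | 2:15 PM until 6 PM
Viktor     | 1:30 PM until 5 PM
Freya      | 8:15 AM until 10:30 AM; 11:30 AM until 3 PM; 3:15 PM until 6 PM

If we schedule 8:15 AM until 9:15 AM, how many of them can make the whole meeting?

1

Freya can make the full 08:15-09:15 slot — that's 1.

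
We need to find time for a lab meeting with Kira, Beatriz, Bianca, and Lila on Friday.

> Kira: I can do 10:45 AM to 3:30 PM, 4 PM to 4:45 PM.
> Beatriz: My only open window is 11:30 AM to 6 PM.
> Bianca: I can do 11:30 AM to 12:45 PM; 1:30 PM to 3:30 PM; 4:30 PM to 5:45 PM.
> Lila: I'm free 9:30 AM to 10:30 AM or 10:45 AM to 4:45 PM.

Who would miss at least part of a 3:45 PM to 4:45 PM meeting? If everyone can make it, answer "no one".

Kira: not fully free for 15:45-16:45. Beatriz: free for 15:45-16:45. Bianca: not fully free for 15:45-16:45. Lila: free for 15:45-16:45.

Bianca, Kira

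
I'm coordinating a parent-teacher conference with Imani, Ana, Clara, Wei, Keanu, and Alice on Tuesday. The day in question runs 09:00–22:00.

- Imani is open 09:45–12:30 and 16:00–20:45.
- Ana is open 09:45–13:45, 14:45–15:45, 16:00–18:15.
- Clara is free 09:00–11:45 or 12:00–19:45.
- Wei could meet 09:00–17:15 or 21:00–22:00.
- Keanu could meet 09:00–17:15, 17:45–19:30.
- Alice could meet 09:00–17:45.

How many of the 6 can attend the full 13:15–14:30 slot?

4

Clara, Wei, Keanu, and Alice can make the full 13:15-14:30 slot — that's 4.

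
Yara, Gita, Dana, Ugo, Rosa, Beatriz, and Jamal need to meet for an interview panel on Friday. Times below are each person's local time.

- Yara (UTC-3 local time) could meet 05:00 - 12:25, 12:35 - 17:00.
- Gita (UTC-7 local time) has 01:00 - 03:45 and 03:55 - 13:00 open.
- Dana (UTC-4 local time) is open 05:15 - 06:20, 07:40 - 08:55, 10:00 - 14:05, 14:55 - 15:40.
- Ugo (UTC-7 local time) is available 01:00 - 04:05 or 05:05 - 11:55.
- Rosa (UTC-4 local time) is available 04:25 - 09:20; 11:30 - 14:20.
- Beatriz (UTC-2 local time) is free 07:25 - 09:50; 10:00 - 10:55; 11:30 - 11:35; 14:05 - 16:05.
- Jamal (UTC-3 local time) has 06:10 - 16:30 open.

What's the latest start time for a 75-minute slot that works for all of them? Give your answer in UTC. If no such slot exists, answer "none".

Yara in UTC: 08:00-15:25, 15:35-20:00 (add 3h to convert from UTC-3).
Gita in UTC: 08:00-10:45, 10:55-20:00 (add 7h to convert from UTC-7).
Dana in UTC: 09:15-10:20, 11:40-12:55, 14:00-18:05, 18:55-19:40 (add 4h to convert from UTC-4).
Ugo in UTC: 08:00-11:05, 12:05-18:55 (add 7h to convert from UTC-7).
Rosa in UTC: 08:25-13:20, 15:30-18:20 (add 4h to convert from UTC-4).
Beatriz in UTC: 09:25-11:50, 12:00-12:55, 13:30-13:35, 16:05-18:05 (add 2h to convert from UTC-2).
Jamal in UTC: 09:10-19:30 (add 3h to convert from UTC-3).
Yara ∩ Gita: 08:00-10:45, 10:55-15:25, 15:35-20:00.
Yara ∩ Gita ∩ Dana: 09:15-10:20, 11:40-12:55, 14:00-15:25, 15:35-18:05, 18:55-19:40.
Yara ∩ Gita ∩ Dana ∩ Ugo: 09:15-10:20, 12:05-12:55, 14:00-15:25, 15:35-18:05.
Yara ∩ Gita ∩ Dana ∩ Ugo ∩ Rosa: 09:15-10:20, 12:05-12:55, 15:35-18:05.
Yara ∩ Gita ∩ Dana ∩ Ugo ∩ Rosa ∩ Beatriz: 09:25-10:20, 12:05-12:55, 16:05-18:05.
Yara ∩ Gita ∩ Dana ∩ Ugo ∩ Rosa ∩ Beatriz ∩ Jamal: 09:25-10:20, 12:05-12:55, 16:05-18:05.
Those are the intersection windows.
The last common window of at least 75 minutes is 16:05-18:05; a 75-minute meeting can start as late as 16:50 and still end by 18:05.

16:50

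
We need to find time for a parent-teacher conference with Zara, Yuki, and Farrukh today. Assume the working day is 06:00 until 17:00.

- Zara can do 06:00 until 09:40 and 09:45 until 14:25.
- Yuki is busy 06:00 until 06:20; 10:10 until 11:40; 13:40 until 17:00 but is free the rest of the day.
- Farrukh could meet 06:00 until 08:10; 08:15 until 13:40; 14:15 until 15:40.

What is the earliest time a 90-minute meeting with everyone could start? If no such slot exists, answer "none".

06:20

Zara free: 06:00-09:40, 09:45-14:25.
Yuki free: 06:20-10:10, 11:40-13:40 (invert busy blocks within the working day).
Farrukh free: 06:00-08:10, 08:15-13:40, 14:15-15:40.
Zara ∩ Yuki: 06:20-09:40, 09:45-10:10, 11:40-13:40.
Zara ∩ Yuki ∩ Farrukh: 06:20-08:10, 08:15-09:40, 09:45-10:10, 11:40-13:40.
The first common window of at least 90 minutes is 06:20-08:10, so the earliest start is 06:20.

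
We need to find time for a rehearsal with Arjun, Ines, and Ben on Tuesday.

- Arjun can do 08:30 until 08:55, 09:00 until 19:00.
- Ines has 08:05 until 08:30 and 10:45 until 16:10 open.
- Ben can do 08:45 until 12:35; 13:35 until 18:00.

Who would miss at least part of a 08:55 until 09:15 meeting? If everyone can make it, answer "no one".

Arjun, Ines

Arjun: not fully free for 08:55-09:15. Ines: not fully free for 08:55-09:15. Ben: free for 08:55-09:15.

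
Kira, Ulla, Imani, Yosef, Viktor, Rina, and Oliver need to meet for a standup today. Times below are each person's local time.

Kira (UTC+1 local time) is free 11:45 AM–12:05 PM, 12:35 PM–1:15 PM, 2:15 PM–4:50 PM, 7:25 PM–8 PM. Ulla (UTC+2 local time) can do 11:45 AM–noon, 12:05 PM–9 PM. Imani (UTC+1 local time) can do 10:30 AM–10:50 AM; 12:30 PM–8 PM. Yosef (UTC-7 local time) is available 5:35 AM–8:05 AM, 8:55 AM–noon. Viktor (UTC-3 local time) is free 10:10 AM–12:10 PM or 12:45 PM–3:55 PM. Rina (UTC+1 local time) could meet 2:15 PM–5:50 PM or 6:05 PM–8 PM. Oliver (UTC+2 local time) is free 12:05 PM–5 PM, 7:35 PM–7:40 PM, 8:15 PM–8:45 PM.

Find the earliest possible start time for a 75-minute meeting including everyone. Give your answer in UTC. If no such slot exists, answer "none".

13:15

Kira in UTC: 10:45-11:05, 11:35-12:15, 13:15-15:50, 18:25-19:00 (subtract 1h to convert from UTC+1).
Ulla in UTC: 09:45-10:00, 10:05-19:00 (subtract 2h to convert from UTC+2).
Imani in UTC: 09:30-09:50, 11:30-19:00 (subtract 1h to convert from UTC+1).
Yosef in UTC: 12:35-15:05, 15:55-19:00 (add 7h to convert from UTC-7).
Viktor in UTC: 13:10-15:10, 15:45-18:55 (add 3h to convert from UTC-3).
Rina in UTC: 13:15-16:50, 17:05-19:00 (subtract 1h to convert from UTC+1).
Oliver in UTC: 10:05-15:00, 17:35-17:40, 18:15-18:45 (subtract 2h to convert from UTC+2).
Kira ∩ Ulla: 10:45-11:05, 11:35-12:15, 13:15-15:50, 18:25-19:00.
Kira ∩ Ulla ∩ Imani: 11:35-12:15, 13:15-15:50, 18:25-19:00.
Kira ∩ Ulla ∩ Imani ∩ Yosef: 13:15-15:05, 18:25-19:00.
Kira ∩ Ulla ∩ Imani ∩ Yosef ∩ Viktor: 13:15-15:05, 18:25-18:55.
Kira ∩ Ulla ∩ Imani ∩ Yosef ∩ Viktor ∩ Rina: 13:15-15:05, 18:25-18:55.
Kira ∩ Ulla ∩ Imani ∩ Yosef ∩ Viktor ∩ Rina ∩ Oliver: 13:15-15:00, 18:25-18:45.
The first common window of at least 75 minutes is 13:15-15:00, so the earliest start is 13:15.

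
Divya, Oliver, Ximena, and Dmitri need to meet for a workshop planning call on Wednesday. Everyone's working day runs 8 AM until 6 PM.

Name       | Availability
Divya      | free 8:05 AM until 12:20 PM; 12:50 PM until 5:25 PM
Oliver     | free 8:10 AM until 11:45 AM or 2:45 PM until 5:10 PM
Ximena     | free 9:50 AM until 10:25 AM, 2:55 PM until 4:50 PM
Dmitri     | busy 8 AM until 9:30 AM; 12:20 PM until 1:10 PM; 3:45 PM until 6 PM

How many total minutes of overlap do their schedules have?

85

Divya free: 08:05-12:20, 12:50-17:25.
Oliver free: 08:10-11:45, 14:45-17:10.
Ximena free: 09:50-10:25, 14:55-16:50.
Dmitri free: 09:30-12:20, 13:10-15:45 (invert busy blocks within the working day).
Divya ∩ Oliver: 08:10-11:45, 14:45-17:10.
Divya ∩ Oliver ∩ Ximena: 09:50-10:25, 14:55-16:50.
Divya ∩ Oliver ∩ Ximena ∩ Dmitri: 09:50-10:25, 14:55-15:45.
So the common availability across everyone is 09:50-10:25, 14:55-15:45.
Summing the common windows: 35 + 50 = 85 minutes.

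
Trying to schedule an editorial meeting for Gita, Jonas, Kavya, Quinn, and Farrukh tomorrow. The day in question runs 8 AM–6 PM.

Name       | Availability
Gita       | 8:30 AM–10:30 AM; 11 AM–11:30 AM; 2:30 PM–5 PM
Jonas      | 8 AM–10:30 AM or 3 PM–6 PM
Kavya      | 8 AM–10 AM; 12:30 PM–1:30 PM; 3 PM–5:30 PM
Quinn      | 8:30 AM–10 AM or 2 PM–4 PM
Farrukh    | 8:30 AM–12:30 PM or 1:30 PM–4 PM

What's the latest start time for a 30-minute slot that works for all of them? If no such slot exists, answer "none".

15:30

Gita ∩ Jonas: 08:30-10:30, 15:00-17:00.
Gita ∩ Jonas ∩ Kavya: 08:30-10:00, 15:00-17:00.
Gita ∩ Jonas ∩ Kavya ∩ Quinn: 08:30-10:00, 15:00-16:00.
Gita ∩ Jonas ∩ Kavya ∩ Quinn ∩ Farrukh: 08:30-10:00, 15:00-16:00.
The last common window of at least 30 minutes is 15:00-16:00; a 30-minute meeting can start as late as 15:30 and still end by 16:00.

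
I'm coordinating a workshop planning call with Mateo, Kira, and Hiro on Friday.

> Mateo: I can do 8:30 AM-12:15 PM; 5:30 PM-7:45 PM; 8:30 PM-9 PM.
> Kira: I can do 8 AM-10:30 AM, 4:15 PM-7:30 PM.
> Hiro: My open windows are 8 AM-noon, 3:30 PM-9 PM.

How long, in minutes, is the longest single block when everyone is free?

120

Mateo ∩ Kira: 08:30-10:30, 17:30-19:30.
Mateo ∩ Kira ∩ Hiro: 08:30-10:30, 17:30-19:30.
The longest is 08:30-10:30 at 120 minutes.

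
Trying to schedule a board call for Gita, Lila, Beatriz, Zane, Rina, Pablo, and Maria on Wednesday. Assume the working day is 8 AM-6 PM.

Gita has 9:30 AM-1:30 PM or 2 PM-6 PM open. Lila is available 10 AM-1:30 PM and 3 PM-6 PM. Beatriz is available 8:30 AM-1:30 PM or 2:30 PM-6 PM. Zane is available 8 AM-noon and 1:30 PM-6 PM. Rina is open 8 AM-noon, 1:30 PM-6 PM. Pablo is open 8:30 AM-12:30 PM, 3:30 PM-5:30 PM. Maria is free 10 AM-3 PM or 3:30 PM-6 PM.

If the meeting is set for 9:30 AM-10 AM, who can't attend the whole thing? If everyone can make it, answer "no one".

Gita: free for 09:30-10:00. Lila: not fully free for 09:30-10:00. Beatriz: free for 09:30-10:00. Zane: free for 09:30-10:00. Rina: free for 09:30-10:00. Pablo: free for 09:30-10:00. Maria: not fully free for 09:30-10:00.

Lila, Maria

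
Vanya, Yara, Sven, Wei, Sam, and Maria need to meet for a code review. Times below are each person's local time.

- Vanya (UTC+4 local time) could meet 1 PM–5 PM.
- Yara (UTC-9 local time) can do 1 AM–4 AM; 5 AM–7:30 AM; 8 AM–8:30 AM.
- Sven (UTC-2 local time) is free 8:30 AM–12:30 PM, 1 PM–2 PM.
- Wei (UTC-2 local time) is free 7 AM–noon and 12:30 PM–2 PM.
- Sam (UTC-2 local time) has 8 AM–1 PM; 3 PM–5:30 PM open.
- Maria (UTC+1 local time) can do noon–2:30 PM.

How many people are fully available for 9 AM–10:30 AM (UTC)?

Vanya in UTC: 09:00-13:00 (subtract 4h to convert from UTC+4).
Yara in UTC: 10:00-13:00, 14:00-16:30, 17:00-17:30 (add 9h to convert from UTC-9).
Sven in UTC: 10:30-14:30, 15:00-16:00 (add 2h to convert from UTC-2).
Wei in UTC: 09:00-14:00, 14:30-16:00 (add 2h to convert from UTC-2).
Sam in UTC: 10:00-15:00, 17:00-19:30 (add 2h to convert from UTC-2).
Maria in UTC: 11:00-13:30 (subtract 1h to convert from UTC+1).
Vanya and Wei can make the full 09:00-10:30 slot — that's 2.

2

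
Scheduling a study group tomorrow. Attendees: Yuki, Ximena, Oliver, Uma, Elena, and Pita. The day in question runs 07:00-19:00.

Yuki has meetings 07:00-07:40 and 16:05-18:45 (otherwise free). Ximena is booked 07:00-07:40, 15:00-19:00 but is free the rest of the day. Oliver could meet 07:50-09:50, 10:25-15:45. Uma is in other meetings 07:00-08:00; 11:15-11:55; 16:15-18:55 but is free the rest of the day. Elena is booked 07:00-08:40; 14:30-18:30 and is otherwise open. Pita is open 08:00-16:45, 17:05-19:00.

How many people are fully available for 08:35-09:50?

5

Yuki free: 07:40-16:05, 18:45-19:00 (invert busy blocks within the working day).
Ximena free: 07:40-15:00 (invert busy blocks within the working day).
Oliver free: 07:50-09:50, 10:25-15:45.
Uma free: 08:00-11:15, 11:55-16:15, 18:55-19:00 (invert busy blocks within the working day).
Elena free: 08:40-14:30, 18:30-19:00 (invert busy blocks within the working day).
Pita free: 08:00-16:45, 17:05-19:00.
Yuki, Ximena, Oliver, Uma, and Pita can make the full 08:35-09:50 slot — that's 5.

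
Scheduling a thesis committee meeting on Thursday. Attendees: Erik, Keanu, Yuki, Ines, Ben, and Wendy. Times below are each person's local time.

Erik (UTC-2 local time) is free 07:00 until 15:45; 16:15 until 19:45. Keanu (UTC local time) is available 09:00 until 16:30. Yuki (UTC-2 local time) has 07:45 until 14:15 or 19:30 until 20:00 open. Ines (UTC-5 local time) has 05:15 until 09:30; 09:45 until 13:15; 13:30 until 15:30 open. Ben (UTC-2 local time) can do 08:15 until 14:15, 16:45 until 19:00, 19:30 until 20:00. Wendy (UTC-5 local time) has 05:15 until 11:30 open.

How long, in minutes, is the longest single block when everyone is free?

255

Erik in UTC: 09:00-17:45, 18:15-21:45 (add 2h to convert from UTC-2).
Keanu in UTC: 09:00-16:30.
Yuki in UTC: 09:45-16:15, 21:30-22:00 (add 2h to convert from UTC-2).
Ines in UTC: 10:15-14:30, 14:45-18:15, 18:30-20:30 (add 5h to convert from UTC-5).
Ben in UTC: 10:15-16:15, 18:45-21:00, 21:30-22:00 (add 2h to convert from UTC-2).
Wendy in UTC: 10:15-16:30 (add 5h to convert from UTC-5).
Erik ∩ Keanu: 09:00-16:30.
Erik ∩ Keanu ∩ Yuki: 09:45-16:15.
Erik ∩ Keanu ∩ Yuki ∩ Ines: 10:15-14:30, 14:45-16:15.
Erik ∩ Keanu ∩ Yuki ∩ Ines ∩ Ben: 10:15-14:30, 14:45-16:15.
Erik ∩ Keanu ∩ Yuki ∩ Ines ∩ Ben ∩ Wendy: 10:15-14:30, 14:45-16:15.
The longest is 10:15-14:30 at 255 minutes.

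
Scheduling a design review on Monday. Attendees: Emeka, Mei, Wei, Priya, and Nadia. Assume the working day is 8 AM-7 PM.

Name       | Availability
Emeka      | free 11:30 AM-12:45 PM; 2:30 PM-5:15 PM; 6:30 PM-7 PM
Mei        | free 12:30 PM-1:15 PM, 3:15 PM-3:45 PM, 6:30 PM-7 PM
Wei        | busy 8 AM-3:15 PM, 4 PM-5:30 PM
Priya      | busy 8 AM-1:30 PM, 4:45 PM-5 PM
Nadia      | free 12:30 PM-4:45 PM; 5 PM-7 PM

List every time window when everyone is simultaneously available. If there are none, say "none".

Emeka free: 11:30-12:45, 14:30-17:15, 18:30-19:00.
Mei free: 12:30-13:15, 15:15-15:45, 18:30-19:00.
Wei free: 15:15-16:00, 17:30-19:00 (invert busy blocks within the working day).
Priya free: 13:30-16:45, 17:00-19:00 (invert busy blocks within the working day).
Nadia free: 12:30-16:45, 17:00-19:00.
Emeka ∩ Mei: 12:30-12:45, 15:15-15:45, 18:30-19:00.
Emeka ∩ Mei ∩ Wei: 15:15-15:45, 18:30-19:00.
Emeka ∩ Mei ∩ Wei ∩ Priya: 15:15-15:45, 18:30-19:00.
Emeka ∩ Mei ∩ Wei ∩ Priya ∩ Nadia: 15:15-15:45, 18:30-19:00.
Those are the intersection windows.

15:15-15:45, 18:30-19:00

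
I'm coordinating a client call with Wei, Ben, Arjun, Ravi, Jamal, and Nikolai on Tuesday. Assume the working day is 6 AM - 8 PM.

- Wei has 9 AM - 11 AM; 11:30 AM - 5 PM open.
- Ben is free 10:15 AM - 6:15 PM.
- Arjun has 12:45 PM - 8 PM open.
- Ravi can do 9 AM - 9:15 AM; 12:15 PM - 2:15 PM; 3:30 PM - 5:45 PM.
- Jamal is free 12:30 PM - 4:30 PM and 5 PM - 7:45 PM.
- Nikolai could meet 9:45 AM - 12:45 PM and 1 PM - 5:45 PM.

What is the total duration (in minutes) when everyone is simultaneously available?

135

Wei ∩ Ben: 10:15-11:00, 11:30-17:00.
Wei ∩ Ben ∩ Arjun: 12:45-17:00.
Wei ∩ Ben ∩ Arjun ∩ Ravi: 12:45-14:15, 15:30-17:00.
Wei ∩ Ben ∩ Arjun ∩ Ravi ∩ Jamal: 12:45-14:15, 15:30-16:30.
Wei ∩ Ben ∩ Arjun ∩ Ravi ∩ Jamal ∩ Nikolai: 13:00-14:15, 15:30-16:30.
Summing the common windows: 75 + 60 = 135 minutes.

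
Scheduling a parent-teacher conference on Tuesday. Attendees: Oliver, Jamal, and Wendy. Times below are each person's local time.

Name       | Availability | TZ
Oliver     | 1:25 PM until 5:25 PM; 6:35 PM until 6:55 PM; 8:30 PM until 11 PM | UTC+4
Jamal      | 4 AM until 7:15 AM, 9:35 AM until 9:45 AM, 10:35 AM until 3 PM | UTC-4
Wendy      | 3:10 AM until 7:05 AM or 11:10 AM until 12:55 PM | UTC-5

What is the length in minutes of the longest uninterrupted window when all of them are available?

Oliver in UTC: 09:25-13:25, 14:35-14:55, 16:30-19:00 (subtract 4h to convert from UTC+4).
Jamal in UTC: 08:00-11:15, 13:35-13:45, 14:35-19:00 (add 4h to convert from UTC-4).
Wendy in UTC: 08:10-12:05, 16:10-17:55 (add 5h to convert from UTC-5).
Oliver ∩ Jamal: 09:25-11:15, 14:35-14:55, 16:30-19:00.
Oliver ∩ Jamal ∩ Wendy: 09:25-11:15, 16:30-17:55.
The longest is 09:25-11:15 at 110 minutes.

110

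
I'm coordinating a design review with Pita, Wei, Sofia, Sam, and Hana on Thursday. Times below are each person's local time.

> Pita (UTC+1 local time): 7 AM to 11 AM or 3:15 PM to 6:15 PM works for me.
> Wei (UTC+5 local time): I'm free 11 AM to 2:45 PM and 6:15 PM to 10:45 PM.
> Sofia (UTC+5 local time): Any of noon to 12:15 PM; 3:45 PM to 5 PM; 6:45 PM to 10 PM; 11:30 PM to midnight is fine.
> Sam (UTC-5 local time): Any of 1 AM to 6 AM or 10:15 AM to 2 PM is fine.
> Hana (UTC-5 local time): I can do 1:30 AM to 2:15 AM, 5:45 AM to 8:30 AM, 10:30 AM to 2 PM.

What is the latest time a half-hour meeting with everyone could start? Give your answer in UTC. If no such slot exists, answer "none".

Pita in UTC: 06:00-10:00, 14:15-17:15 (subtract 1h to convert from UTC+1).
Wei in UTC: 06:00-09:45, 13:15-17:45 (subtract 5h to convert from UTC+5).
Sofia in UTC: 07:00-07:15, 10:45-12:00, 13:45-17:00, 18:30-19:00 (subtract 5h to convert from UTC+5).
Sam in UTC: 06:00-11:00, 15:15-19:00 (add 5h to convert from UTC-5).
Hana in UTC: 06:30-07:15, 10:45-13:30, 15:30-19:00 (add 5h to convert from UTC-5).
Pita ∩ Wei: 06:00-09:45, 14:15-17:15.
Pita ∩ Wei ∩ Sofia: 07:00-07:15, 14:15-17:00.
Pita ∩ Wei ∩ Sofia ∩ Sam: 07:00-07:15, 15:15-17:00.
Pita ∩ Wei ∩ Sofia ∩ Sam ∩ Hana: 07:00-07:15, 15:30-17:00.
The last common window of at least 30 minutes is 15:30-17:00; a 30-minute meeting can start as late as 16:30 and still end by 17:00.

16:30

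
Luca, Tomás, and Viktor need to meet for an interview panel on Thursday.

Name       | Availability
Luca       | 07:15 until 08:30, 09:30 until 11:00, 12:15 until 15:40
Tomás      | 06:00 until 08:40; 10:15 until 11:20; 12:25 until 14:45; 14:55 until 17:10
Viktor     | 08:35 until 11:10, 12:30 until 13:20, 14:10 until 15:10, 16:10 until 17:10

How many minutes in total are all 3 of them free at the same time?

Luca ∩ Tomás: 07:15-08:30, 10:15-11:00, 12:25-14:45, 14:55-15:40.
Luca ∩ Tomás ∩ Viktor: 10:15-11:00, 12:30-13:20, 14:10-14:45, 14:55-15:10.
Summing the common windows: 45 + 50 + 35 + 15 = 145 minutes.

145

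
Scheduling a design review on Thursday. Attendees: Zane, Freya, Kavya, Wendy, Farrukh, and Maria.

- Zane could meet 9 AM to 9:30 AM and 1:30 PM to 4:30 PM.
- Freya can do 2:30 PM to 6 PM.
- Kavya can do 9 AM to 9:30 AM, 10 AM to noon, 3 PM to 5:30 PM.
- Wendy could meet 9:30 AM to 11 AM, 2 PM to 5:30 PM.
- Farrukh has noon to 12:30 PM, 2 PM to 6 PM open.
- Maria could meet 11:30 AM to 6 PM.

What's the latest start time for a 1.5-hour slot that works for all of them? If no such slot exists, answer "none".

15:00

Zane ∩ Freya: 14:30-16:30.
Zane ∩ Freya ∩ Kavya: 15:00-16:30.
Zane ∩ Freya ∩ Kavya ∩ Wendy: 15:00-16:30.
Zane ∩ Freya ∩ Kavya ∩ Wendy ∩ Farrukh: 15:00-16:30.
Zane ∩ Freya ∩ Kavya ∩ Wendy ∩ Farrukh ∩ Maria: 15:00-16:30.
Those are the intersection windows.
The last common window of at least 90 minutes is 15:00-16:30; a 90-minute meeting can start as late as 15:00 and still end by 16:30.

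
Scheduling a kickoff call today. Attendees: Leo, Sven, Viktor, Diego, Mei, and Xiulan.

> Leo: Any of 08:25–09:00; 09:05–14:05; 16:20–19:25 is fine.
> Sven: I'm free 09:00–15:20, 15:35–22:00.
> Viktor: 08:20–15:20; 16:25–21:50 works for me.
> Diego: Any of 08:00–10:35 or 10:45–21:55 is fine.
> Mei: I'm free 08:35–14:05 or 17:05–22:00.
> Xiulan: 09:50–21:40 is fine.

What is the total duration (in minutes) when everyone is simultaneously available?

Leo ∩ Sven: 09:05-14:05, 16:20-19:25.
Leo ∩ Sven ∩ Viktor: 09:05-14:05, 16:25-19:25.
Leo ∩ Sven ∩ Viktor ∩ Diego: 09:05-10:35, 10:45-14:05, 16:25-19:25.
Leo ∩ Sven ∩ Viktor ∩ Diego ∩ Mei: 09:05-10:35, 10:45-14:05, 17:05-19:25.
Leo ∩ Sven ∩ Viktor ∩ Diego ∩ Mei ∩ Xiulan: 09:50-10:35, 10:45-14:05, 17:05-19:25.
So the common availability across everyone is 09:50-10:35, 10:45-14:05, 17:05-19:25.
Summing the common windows: 45 + 200 + 140 = 385 minutes.

385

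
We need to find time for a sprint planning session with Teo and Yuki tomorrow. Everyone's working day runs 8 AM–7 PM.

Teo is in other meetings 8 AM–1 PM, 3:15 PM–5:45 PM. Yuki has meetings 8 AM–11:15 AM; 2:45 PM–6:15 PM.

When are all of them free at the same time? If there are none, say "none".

Teo free: 13:00-15:15, 17:45-19:00 (invert busy blocks within the working day).
Yuki free: 11:15-14:45, 18:15-19:00 (invert busy blocks within the working day).
Teo ∩ Yuki: 13:00-14:45, 18:15-19:00.
So the common availability across everyone is 13:00-14:45, 18:15-19:00.

13:00-14:45, 18:15-19:00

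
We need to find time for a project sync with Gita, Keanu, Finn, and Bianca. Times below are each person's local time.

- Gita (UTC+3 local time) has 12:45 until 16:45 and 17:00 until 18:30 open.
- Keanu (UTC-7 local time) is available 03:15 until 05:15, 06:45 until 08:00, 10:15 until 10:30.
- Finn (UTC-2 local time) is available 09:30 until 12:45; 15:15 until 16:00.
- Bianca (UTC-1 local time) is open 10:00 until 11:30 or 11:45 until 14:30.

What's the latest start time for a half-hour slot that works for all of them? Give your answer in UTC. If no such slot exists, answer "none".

Gita in UTC: 09:45-13:45, 14:00-15:30 (subtract 3h to convert from UTC+3).
Keanu in UTC: 10:15-12:15, 13:45-15:00, 17:15-17:30 (add 7h to convert from UTC-7).
Finn in UTC: 11:30-14:45, 17:15-18:00 (add 2h to convert from UTC-2).
Bianca in UTC: 11:00-12:30, 12:45-15:30 (add 1h to convert from UTC-1).
Gita ∩ Keanu: 10:15-12:15, 14:00-15:00.
Gita ∩ Keanu ∩ Finn: 11:30-12:15, 14:00-14:45.
Gita ∩ Keanu ∩ Finn ∩ Bianca: 11:30-12:15, 14:00-14:45.
Those are the intersection windows.
The last common window of at least 30 minutes is 14:00-14:45; a 30-minute meeting can start as late as 14:15 and still end by 14:45.

14:15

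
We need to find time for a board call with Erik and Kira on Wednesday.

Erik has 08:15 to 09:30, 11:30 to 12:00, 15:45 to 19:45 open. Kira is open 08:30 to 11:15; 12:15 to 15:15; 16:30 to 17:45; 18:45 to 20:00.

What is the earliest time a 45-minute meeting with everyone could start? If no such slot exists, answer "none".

08:30

Erik ∩ Kira: 08:30-09:30, 16:30-17:45, 18:45-19:45.
So the common availability across everyone is 08:30-09:30, 16:30-17:45, 18:45-19:45.
The first common window of at least 45 minutes is 08:30-09:30, so the earliest start is 08:30.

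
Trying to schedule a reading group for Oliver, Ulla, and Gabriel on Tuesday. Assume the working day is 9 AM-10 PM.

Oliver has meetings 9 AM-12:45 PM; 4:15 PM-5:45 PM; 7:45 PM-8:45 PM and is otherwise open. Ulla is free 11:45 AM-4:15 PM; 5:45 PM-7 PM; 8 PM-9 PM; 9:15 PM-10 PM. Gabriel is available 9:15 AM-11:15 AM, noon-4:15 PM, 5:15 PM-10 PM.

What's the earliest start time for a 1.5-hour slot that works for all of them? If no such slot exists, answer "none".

12:45

Oliver free: 12:45-16:15, 17:45-19:45, 20:45-22:00 (invert busy blocks within the working day).
Ulla free: 11:45-16:15, 17:45-19:00, 20:00-21:00, 21:15-22:00.
Gabriel free: 09:15-11:15, 12:00-16:15, 17:15-22:00.
Oliver ∩ Ulla: 12:45-16:15, 17:45-19:00, 20:45-21:00, 21:15-22:00.
Oliver ∩ Ulla ∩ Gabriel: 12:45-16:15, 17:45-19:00, 20:45-21:00, 21:15-22:00.
The first common window of at least 90 minutes is 12:45-16:15, so the earliest start is 12:45.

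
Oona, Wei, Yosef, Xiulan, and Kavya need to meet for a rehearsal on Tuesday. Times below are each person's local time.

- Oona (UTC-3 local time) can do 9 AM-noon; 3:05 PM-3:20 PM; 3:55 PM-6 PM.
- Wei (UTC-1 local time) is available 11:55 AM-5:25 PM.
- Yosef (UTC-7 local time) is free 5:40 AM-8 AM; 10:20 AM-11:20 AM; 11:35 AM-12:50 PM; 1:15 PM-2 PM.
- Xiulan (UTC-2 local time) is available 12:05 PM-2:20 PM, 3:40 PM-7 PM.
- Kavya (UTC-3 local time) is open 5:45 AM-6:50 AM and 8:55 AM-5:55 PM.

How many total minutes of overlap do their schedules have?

70

Oona in UTC: 12:00-15:00, 18:05-18:20, 18:55-21:00 (add 3h to convert from UTC-3).
Wei in UTC: 12:55-18:25 (add 1h to convert from UTC-1).
Yosef in UTC: 12:40-15:00, 17:20-18:20, 18:35-19:50, 20:15-21:00 (add 7h to convert from UTC-7).
Xiulan in UTC: 14:05-16:20, 17:40-21:00 (add 2h to convert from UTC-2).
Kavya in UTC: 08:45-09:50, 11:55-20:55 (add 3h to convert from UTC-3).
Oona ∩ Wei: 12:55-15:00, 18:05-18:20.
Oona ∩ Wei ∩ Yosef: 12:55-15:00, 18:05-18:20.
Oona ∩ Wei ∩ Yosef ∩ Xiulan: 14:05-15:00, 18:05-18:20.
Oona ∩ Wei ∩ Yosef ∩ Xiulan ∩ Kavya: 14:05-15:00, 18:05-18:20.
Those are the intersection windows.
Summing the common windows: 55 + 15 = 70 minutes.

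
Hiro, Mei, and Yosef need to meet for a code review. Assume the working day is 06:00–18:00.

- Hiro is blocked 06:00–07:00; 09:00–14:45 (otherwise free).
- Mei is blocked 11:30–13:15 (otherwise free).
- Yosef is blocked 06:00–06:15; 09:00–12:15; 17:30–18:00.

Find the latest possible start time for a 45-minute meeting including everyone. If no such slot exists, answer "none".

Hiro free: 07:00-09:00, 14:45-18:00 (invert busy blocks within the working day).
Mei free: 06:00-11:30, 13:15-18:00 (invert busy blocks within the working day).
Yosef free: 06:15-09:00, 12:15-17:30 (invert busy blocks within the working day).
Hiro ∩ Mei: 07:00-09:00, 14:45-18:00.
Hiro ∩ Mei ∩ Yosef: 07:00-09:00, 14:45-17:30.
The last common window of at least 45 minutes is 14:45-17:30; a 45-minute meeting can start as late as 16:45 and still end by 17:30.

16:45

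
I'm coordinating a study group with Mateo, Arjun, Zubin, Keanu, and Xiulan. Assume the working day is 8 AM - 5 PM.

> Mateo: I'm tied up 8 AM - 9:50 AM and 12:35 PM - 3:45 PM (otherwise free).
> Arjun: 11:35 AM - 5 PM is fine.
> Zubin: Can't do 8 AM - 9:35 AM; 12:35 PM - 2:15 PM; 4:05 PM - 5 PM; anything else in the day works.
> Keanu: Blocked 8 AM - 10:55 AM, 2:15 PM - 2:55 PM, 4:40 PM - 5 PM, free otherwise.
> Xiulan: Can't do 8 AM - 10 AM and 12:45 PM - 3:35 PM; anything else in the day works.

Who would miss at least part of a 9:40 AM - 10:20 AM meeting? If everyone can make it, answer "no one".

Mateo free: 09:50-12:35, 15:45-17:00 (invert busy blocks within the working day).
Arjun free: 11:35-17:00.
Zubin free: 09:35-12:35, 14:15-16:05 (invert busy blocks within the working day).
Keanu free: 10:55-14:15, 14:55-16:40 (invert busy blocks within the working day).
Xiulan free: 10:00-12:45, 15:35-17:00 (invert busy blocks within the working day).
Mateo: not fully free for 09:40-10:20. Arjun: not fully free for 09:40-10:20. Zubin: free for 09:40-10:20. Keanu: not fully free for 09:40-10:20. Xiulan: not fully free for 09:40-10:20.

Arjun, Keanu, Mateo, Xiulan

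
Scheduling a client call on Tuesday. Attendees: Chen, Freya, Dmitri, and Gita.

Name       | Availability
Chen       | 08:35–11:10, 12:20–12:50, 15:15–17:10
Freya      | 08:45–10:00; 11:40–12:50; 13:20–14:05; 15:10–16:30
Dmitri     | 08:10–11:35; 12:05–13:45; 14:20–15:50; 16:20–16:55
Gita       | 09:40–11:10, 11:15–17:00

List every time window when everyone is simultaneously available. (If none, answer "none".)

Chen ∩ Freya: 08:45-10:00, 12:20-12:50, 15:15-16:30.
Chen ∩ Freya ∩ Dmitri: 08:45-10:00, 12:20-12:50, 15:15-15:50, 16:20-16:30.
Chen ∩ Freya ∩ Dmitri ∩ Gita: 09:40-10:00, 12:20-12:50, 15:15-15:50, 16:20-16:30.
Those are the intersection windows.

09:40-10:00, 12:20-12:50, 15:15-15:50, 16:20-16:30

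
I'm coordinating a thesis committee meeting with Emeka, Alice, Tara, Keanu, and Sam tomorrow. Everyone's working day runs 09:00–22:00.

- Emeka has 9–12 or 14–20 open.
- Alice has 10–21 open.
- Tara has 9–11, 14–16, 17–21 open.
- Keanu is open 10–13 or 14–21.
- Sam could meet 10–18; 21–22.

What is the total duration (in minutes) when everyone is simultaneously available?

Emeka ∩ Alice: 10:00-12:00, 14:00-20:00.
Emeka ∩ Alice ∩ Tara: 10:00-11:00, 14:00-16:00, 17:00-20:00.
Emeka ∩ Alice ∩ Tara ∩ Keanu: 10:00-11:00, 14:00-16:00, 17:00-20:00.
Emeka ∩ Alice ∩ Tara ∩ Keanu ∩ Sam: 10:00-11:00, 14:00-16:00, 17:00-18:00.
Summing the common windows: 60 + 120 + 60 = 240 minutes.

240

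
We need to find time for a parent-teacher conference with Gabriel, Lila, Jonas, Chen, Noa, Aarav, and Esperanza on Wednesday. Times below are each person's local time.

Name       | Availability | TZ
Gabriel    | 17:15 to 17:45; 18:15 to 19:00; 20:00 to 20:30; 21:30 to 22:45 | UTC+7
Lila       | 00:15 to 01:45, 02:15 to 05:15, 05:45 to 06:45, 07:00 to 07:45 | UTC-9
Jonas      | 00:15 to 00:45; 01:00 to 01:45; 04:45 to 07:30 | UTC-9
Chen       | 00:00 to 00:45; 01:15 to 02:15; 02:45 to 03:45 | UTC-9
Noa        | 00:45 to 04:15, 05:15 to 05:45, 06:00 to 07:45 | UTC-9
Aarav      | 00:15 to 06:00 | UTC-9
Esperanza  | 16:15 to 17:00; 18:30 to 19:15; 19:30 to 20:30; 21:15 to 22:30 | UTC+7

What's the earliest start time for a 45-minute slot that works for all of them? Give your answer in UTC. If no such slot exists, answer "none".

none

Gabriel in UTC: 10:15-10:45, 11:15-12:00, 13:00-13:30, 14:30-15:45 (subtract 7h to convert from UTC+7).
Lila in UTC: 09:15-10:45, 11:15-14:15, 14:45-15:45, 16:00-16:45 (add 9h to convert from UTC-9).
Jonas in UTC: 09:15-09:45, 10:00-10:45, 13:45-16:30 (add 9h to convert from UTC-9).
Chen in UTC: 09:00-09:45, 10:15-11:15, 11:45-12:45 (add 9h to convert from UTC-9).
Noa in UTC: 09:45-13:15, 14:15-14:45, 15:00-16:45 (add 9h to convert from UTC-9).
Aarav in UTC: 09:15-15:00 (add 9h to convert from UTC-9).
Esperanza in UTC: 09:15-10:00, 11:30-12:15, 12:30-13:30, 14:15-15:30 (subtract 7h to convert from UTC+7).
Gabriel ∩ Lila: 10:15-10:45, 11:15-12:00, 13:00-13:30, 14:45-15:45.
Gabriel ∩ Lila ∩ Jonas: 10:15-10:45, 14:45-15:45.
Gabriel ∩ Lila ∩ Jonas ∩ Chen: 10:15-10:45.
Gabriel ∩ Lila ∩ Jonas ∩ Chen ∩ Noa: 10:15-10:45.
Gabriel ∩ Lila ∩ Jonas ∩ Chen ∩ Noa ∩ Aarav: 10:15-10:45.
Gabriel ∩ Lila ∩ Jonas ∩ Chen ∩ Noa ∩ Aarav ∩ Esperanza: ∅.
There is no time when everyone is free.
No common window is at least 45 minutes long.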